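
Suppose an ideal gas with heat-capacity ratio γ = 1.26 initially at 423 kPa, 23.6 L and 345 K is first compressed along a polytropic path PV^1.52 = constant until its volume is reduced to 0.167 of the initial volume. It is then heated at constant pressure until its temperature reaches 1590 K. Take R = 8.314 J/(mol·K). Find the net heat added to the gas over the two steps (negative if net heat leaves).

130000 J

n = P₁V₁/(RT₁) = 423×23.6/(8.314×345) = 3.48 mol.
Step 1 — Polytropic n=1.52: T₂ = T₁(V₁/V₂)^(n−1) = 345×(5.99)^0.52 = 875 K; P₂ = P₁(V₁/V₂)^n = 6420 kPa.
W = (P₁V₁−P₂V₂)/(n−1) = (423×23.6−6420×3.94)/0.52 = -29500 J.
ΔU = nCvΔT = 3.48×32.0×(875−345) = 59000 J.
Q = ΔU + W = 29500 J.
State after step 1: P = 6420 kPa, V = 3.94 L, T = 875 K.
Step 2 — Isobaric: P stays 6420 kPa; V/T = const ⇒ T₂ = 1590 K, V₂ = 7.16 L.
W = PΔV = 6420×(7.16−3.94) kPa·L = 20700 J.
ΔU = nCvΔT = 3.48×32.0×(1590−875) = 79600 J.
Q = ΔU + W = nCpΔT = 100000 J.
Net over both steps: W = -8800 J, Q = 130000 J, ΔU = 139000 J.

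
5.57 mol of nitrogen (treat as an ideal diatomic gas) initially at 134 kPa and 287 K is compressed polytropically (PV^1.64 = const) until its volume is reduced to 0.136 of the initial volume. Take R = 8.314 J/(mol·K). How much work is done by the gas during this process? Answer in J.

-53700 J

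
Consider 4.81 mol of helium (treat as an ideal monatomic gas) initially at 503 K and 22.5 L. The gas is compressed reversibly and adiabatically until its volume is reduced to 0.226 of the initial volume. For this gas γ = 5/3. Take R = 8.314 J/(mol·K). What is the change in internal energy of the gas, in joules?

P₁ = nRT₁/V₁ = 4.81×8.314×503/22.5 = 894 kPa.
Adiabatic: TV^(γ−1) = const ⇒ T₂ = 503×(4.42)^0.667 = 1360 K; PV^γ = const ⇒ P₂ = 10700 kPa.
For an ideal gas ΔU = nCvΔT with Cv = (3/2)R = 12.5 J/(mol·K).
ΔU = 4.81×12.5×(1360−503) = 51100 J.

51100 J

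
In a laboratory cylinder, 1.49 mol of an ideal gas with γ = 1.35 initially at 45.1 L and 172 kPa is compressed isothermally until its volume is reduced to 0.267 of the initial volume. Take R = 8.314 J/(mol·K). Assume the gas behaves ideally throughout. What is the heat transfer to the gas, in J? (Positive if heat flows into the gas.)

T₁ = P₁V₁/(nR) = 172×45.1/(1.49×8.314) = 626 K.
Isothermal: T stays 626 K; PV = const ⇒ V₂ = 12.0 L, P₂ = 644 kPa.
ΔU = 0 (ideal gas, T constant).
W = nRT ln(V₂/V₁) = 1.49×8.314×626×ln(0.267) = -10200 J.
Q = ΔU + W = -10200 J.

-10200 J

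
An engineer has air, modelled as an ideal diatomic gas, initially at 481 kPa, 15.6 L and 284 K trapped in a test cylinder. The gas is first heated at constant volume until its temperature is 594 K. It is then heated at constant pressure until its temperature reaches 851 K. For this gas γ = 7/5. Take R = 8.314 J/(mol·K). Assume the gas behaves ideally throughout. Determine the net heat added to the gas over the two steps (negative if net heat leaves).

44200 J

n = P₁V₁/(RT₁) = 481×15.6/(8.314×284) = 3.18 mol.
Step 1 — Isochoric: V stays 15.6 L; P/T = const ⇒ T₂ = 594 K, P₂ = 1010 kPa.
W = 0 (no volume change).
ΔU = nCvΔT = 3.18×20.8×(594−284) = 20500 J.
Q = ΔU = 20500 J.
State after step 1: P = 1010 kPa, V = 15.6 L, T = 594 K.
Step 2 — Isobaric: P stays 1010 kPa; V/T = const ⇒ T₂ = 851 K, V₂ = 22.3 L.
W = PΔV = 1010×(22.3−15.6) kPa·L = 6790 J.
ΔU = nCvΔT = 3.18×20.8×(851−594) = 17000 J.
Q = ΔU + W = nCpΔT = 23800 J.
Net over both steps: W = 6790 J, Q = 44200 J, ΔU = 37500 J.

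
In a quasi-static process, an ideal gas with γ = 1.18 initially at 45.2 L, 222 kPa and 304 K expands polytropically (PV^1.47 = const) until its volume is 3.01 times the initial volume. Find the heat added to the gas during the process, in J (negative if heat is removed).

-13900 J

n = P₁V₁/(RT₁) = 222×45.2/(8.314×304) = 3.97 mol.
Polytropic n=1.47: T₂ = T₁(V₁/V₂)^(n−1) = 304×(0.332)^0.47 = 181 K; P₂ = P₁(V₁/V₂)^n = 43.9 kPa.
W = (P₁V₁−P₂V₂)/(n−1) = (222×45.2−43.9×136)/0.47 = 8630 J.
ΔU = nCvΔT = 3.97×46.2×(181−304) = -22500 J.
Q = ΔU + W = -13900 J.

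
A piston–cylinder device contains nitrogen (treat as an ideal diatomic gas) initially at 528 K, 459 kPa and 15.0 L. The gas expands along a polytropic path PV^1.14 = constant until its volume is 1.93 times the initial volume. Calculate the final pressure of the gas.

Polytropic n=1.14: T₂ = T₁(V₁/V₂)^(n−1) = 528×(0.518)^0.14 = 482 K; P₂ = P₁(V₁/V₂)^n = 217 kPa.

217 kPa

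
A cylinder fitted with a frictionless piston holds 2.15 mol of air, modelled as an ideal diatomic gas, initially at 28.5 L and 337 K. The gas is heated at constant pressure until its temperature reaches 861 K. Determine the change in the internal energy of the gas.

23400 J

P₁ = nRT₁/V₁ = 2.15×8.314×337/28.5 = 211 kPa.
Isobaric: P stays 211 kPa; V/T = const ⇒ T₂ = 861 K, V₂ = 72.8 L.
For an ideal gas ΔU = nCvΔT with Cv = (5/2)R = 20.8 J/(mol·K).
ΔU = 2.15×20.8×(861−337) = 23400 J.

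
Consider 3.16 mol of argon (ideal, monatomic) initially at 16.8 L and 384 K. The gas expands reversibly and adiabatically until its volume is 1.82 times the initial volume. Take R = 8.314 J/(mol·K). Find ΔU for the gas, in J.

-4980 J

P₁ = nRT₁/V₁ = 3.16×8.314×384/16.8 = 601 kPa.
Adiabatic: TV^(γ−1) = const ⇒ T₂ = 384×(0.549)^0.667 = 258 K; PV^γ = const ⇒ P₂ = 221 kPa.
For an ideal gas ΔU = nCvΔT with Cv = (3/2)R = 12.5 J/(mol·K).
ΔU = 3.16×12.5×(258−384) = -4980 J.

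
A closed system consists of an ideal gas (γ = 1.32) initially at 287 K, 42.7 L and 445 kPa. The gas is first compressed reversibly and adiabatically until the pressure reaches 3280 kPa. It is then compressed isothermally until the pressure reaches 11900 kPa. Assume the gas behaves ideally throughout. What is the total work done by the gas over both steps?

-76700 J

n = P₁V₁/(RT₁) = 445×42.7/(8.314×287) = 7.96 mol.
Step 1 — Adiabatic: T₂/T₁ = (P₂/P₁)^((γ−1)/γ) ⇒ T₂ = 287×(7.37)^0.242 = 466 K; V₂ = 9.40 L.
ΔU = nCvΔT = 7.96×26.0×(466−287) = 37000 J.
Q = 0 for an adiabatic process, so W = −ΔU = -37000 J.
State after step 1: P = 3280 kPa, V = 9.40 L, T = 466 K.
Step 2 — Isothermal: T stays 466 K; PV = const ⇒ V₂ = 2.59 L, P₂ = 11900 kPa.
ΔU = 0 (ideal gas, T constant).
W = nRT ln(V₂/V₁) = 7.96×8.314×466×ln(0.276) = -39700 J.
Q = ΔU + W = -39700 J.
Net over both steps: W = -76700 J, Q = -39700 J, ΔU = 37000 J.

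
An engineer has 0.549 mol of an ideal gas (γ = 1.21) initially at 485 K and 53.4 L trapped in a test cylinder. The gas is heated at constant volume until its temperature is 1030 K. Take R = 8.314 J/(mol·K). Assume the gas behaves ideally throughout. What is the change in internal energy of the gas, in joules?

11800 J

P₁ = nRT₁/V₁ = 0.549×8.314×485/53.4 = 41.5 kPa.
Isochoric: V stays 53.4 L; P/T = const ⇒ T₂ = 1030 K, P₂ = 88.0 kPa.
For an ideal gas ΔU = nCvΔT with Cv = R/(γ−1) = 39.6 J/(mol·K).
ΔU = 0.549×39.6×(1030−485) = 11800 J.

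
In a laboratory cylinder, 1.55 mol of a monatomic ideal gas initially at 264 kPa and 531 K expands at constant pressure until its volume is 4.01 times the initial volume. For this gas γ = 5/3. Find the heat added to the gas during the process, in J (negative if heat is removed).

V₁ = nRT₁/P₁ = 1.55×8.314×531/264 = 25.9 L.
Isobaric: P stays 264 kPa; V/T = const ⇒ T₂ = 2130 K, V₂ = 104 L.
W = PΔV = 264×(104−25.9) kPa·L = 20600 J.
ΔU = nCvΔT = 1.55×12.5×(2130−531) = 30900 J.
Q = ΔU + W = nCpΔT = 51500 J.

51500 J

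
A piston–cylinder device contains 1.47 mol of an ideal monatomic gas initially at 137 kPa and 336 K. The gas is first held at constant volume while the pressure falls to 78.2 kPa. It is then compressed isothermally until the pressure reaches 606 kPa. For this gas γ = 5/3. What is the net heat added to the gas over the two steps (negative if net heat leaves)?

-7440 J

V₁ = nRT₁/P₁ = 1.47×8.314×336/137 = 30.0 L.
Step 1 — Isochoric: V stays 30.0 L; P/T = const ⇒ T₂ = 192 K, P₂ = 78.2 kPa.
W = 0 (no volume change).
ΔU = nCvΔT = 1.47×12.5×(192−336) = -2640 J.
Q = ΔU = -2640 J.
State after step 1: P = 78.2 kPa, V = 30.0 L, T = 192 K.
Step 2 — Isothermal: T stays 192 K; PV = const ⇒ V₂ = 3.87 L, P₂ = 606 kPa.
ΔU = 0 (ideal gas, T constant).
W = nRT ln(V₂/V₁) = 1.47×8.314×192×ln(0.129) = -4800 J.
Q = ΔU + W = -4800 J.
Net over both steps: W = -4800 J, Q = -7440 J, ΔU = -2640 J.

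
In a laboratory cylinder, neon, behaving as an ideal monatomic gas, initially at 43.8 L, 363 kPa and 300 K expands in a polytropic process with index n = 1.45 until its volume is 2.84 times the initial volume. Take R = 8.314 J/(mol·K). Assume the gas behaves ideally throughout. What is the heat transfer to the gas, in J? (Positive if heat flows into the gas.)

n = P₁V₁/(RT₁) = 363×43.8/(8.314×300) = 6.37 mol.
Polytropic n=1.45: T₂ = T₁(V₁/V₂)^(n−1) = 300×(0.352)^0.45 = 188 K; P₂ = P₁(V₁/V₂)^n = 79.9 kPa.
W = (P₁V₁−P₂V₂)/(n−1) = (363×43.8−79.9×124)/0.45 = 13200 J.
ΔU = nCvΔT = 6.37×12.5×(188−300) = -8940 J.
Q = ΔU + W = 4300 J.

4300 J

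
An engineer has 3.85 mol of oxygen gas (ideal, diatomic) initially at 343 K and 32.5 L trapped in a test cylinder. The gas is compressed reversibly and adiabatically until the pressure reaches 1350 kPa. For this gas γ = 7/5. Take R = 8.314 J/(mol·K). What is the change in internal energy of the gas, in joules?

13300 J

P₁ = nRT₁/V₁ = 3.85×8.314×343/32.5 = 338 kPa.
Adiabatic: T₂/T₁ = (P₂/P₁)^((γ−1)/γ) ⇒ T₂ = 343×(4.00)^0.286 = 510 K; V₂ = 12.1 L.
For an ideal gas ΔU = nCvΔT with Cv = (5/2)R = 20.8 J/(mol·K).
ΔU = 3.85×20.8×(510−343) = 13300 J.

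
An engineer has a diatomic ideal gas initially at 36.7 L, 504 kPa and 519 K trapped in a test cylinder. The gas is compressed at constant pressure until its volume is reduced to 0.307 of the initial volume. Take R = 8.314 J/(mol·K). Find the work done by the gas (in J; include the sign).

-12800 J

n = P₁V₁/(RT₁) = 504×36.7/(8.314×519) = 4.29 mol.
Isobaric: P stays 504 kPa; V/T = const ⇒ T₂ = 159 K, V₂ = 11.3 L.
W = PΔV = 504×(11.3−36.7) kPa·L = -12800 J.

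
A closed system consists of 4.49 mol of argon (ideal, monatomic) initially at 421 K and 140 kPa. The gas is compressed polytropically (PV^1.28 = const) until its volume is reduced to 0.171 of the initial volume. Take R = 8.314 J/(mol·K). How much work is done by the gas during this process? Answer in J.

V₁ = nRT₁/P₁ = 4.49×8.314×421/140 = 112 L.
Polytropic n=1.28: T₂ = T₁(V₁/V₂)^(n−1) = 421×(5.85)^0.28 = 690 K; P₂ = P₁(V₁/V₂)^n = 1340 kPa.
W = (P₁V₁−P₂V₂)/(n−1) = (140×112−1340×19.2)/0.28 = -35900 J.

-35900 J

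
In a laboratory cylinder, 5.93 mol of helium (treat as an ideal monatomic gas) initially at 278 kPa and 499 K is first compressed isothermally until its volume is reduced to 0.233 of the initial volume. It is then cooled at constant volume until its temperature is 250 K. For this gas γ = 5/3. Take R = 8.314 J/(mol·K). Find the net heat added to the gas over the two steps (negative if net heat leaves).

-54300 J

V₁ = nRT₁/P₁ = 5.93×8.314×499/278 = 88.5 L.
Step 1 — Isothermal: T stays 499 K; PV = const ⇒ V₂ = 20.6 L, P₂ = 1190 kPa.
ΔU = 0 (ideal gas, T constant).
W = nRT ln(V₂/V₁) = 5.93×8.314×499×ln(0.233) = -35800 J.
Q = ΔU + W = -35800 J.
State after step 1: P = 1190 kPa, V = 20.6 L, T = 499 K.
Step 2 — Isochoric: V stays 20.6 L; P/T = const ⇒ T₂ = 250 K, P₂ = 598 kPa.
W = 0 (no volume change).
ΔU = nCvΔT = 5.93×12.5×(250−499) = -18400 J.
Q = ΔU = -18400 J.
Net over both steps: W = -35800 J, Q = -54300 J, ΔU = -18400 J.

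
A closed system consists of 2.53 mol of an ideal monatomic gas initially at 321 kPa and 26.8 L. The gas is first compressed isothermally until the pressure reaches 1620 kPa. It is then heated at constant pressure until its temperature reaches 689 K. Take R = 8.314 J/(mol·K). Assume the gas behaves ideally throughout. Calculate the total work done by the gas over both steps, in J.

-8040 J

T₁ = P₁V₁/(nR) = 321×26.8/(2.53×8.314) = 409 K.
Step 1 — Isothermal: T stays 409 K; PV = const ⇒ V₂ = 5.31 L, P₂ = 1620 kPa.
ΔU = 0 (ideal gas, T constant).
W = nRT ln(V₂/V₁) = 2.53×8.314×409×ln(0.198) = -13900 J.
Q = ΔU + W = -13900 J.
State after step 1: P = 1620 kPa, V = 5.31 L, T = 409 K.
Step 2 — Isobaric: P stays 1620 kPa; V/T = const ⇒ T₂ = 689 K, V₂ = 8.95 L.
W = PΔV = 1620×(8.95−5.31) kPa·L = 5890 J.
ΔU = nCvΔT = 2.53×12.5×(689−409) = 8830 J.
Q = ΔU + W = nCpΔT = 14700 J.
Net over both steps: W = -8040 J, Q = 799 J, ΔU = 8830 J.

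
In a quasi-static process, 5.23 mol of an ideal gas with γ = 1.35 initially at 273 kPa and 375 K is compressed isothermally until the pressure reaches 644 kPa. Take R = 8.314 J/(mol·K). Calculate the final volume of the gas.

V₁ = nRT₁/P₁ = 5.23×8.314×375/273 = 59.7 L.
Isothermal: T stays 375 K; PV = const ⇒ V₂ = 25.3 L, P₂ = 644 kPa.

25.3 L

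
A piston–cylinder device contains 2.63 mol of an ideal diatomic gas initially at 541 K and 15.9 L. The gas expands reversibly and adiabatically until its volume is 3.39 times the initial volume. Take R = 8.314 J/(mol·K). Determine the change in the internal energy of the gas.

P₁ = nRT₁/V₁ = 2.63×8.314×541/15.9 = 744 kPa.
Adiabatic: TV^(γ−1) = const ⇒ T₂ = 541×(0.295)^0.400 = 332 K; PV^γ = const ⇒ P₂ = 135 kPa.
For an ideal gas ΔU = nCvΔT with Cv = (5/2)R = 20.8 J/(mol·K).
ΔU = 2.63×20.8×(332−541) = -11400 J.

-11400 J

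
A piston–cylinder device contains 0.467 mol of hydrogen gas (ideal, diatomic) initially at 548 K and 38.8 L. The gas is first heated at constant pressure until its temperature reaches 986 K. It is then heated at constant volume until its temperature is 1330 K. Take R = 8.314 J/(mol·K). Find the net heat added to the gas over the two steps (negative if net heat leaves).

9290 J

P₁ = nRT₁/V₁ = 0.467×8.314×548/38.8 = 54.8 kPa.
Step 1 — Isobaric: P stays 54.8 kPa; V/T = const ⇒ T₂ = 986 K, V₂ = 69.8 L.
W = PΔV = 54.8×(69.8−38.8) kPa·L = 1700 J.
ΔU = nCvΔT = 0.467×20.8×(986−548) = 4250 J.
Q = ΔU + W = nCpΔT = 5950 J.
State after step 1: P = 54.8 kPa, V = 69.8 L, T = 986 K.
Step 2 — Isochoric: V stays 69.8 L; P/T = const ⇒ T₂ = 1330 K, P₂ = 74.0 kPa.
W = 0 (no volume change).
ΔU = nCvΔT = 0.467×20.8×(1330−986) = 3340 J.
Q = ΔU = 3340 J.
Net over both steps: W = 1700 J, Q = 9290 J, ΔU = 7590 J.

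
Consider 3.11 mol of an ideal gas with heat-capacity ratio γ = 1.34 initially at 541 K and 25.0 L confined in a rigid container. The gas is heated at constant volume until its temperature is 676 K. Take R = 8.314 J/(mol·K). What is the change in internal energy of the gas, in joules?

P₁ = nRT₁/V₁ = 3.11×8.314×541/25.0 = 560 kPa.
Isochoric: V stays 25.0 L; P/T = const ⇒ T₂ = 676 K, P₂ = 699 kPa.
For an ideal gas ΔU = nCvΔT with Cv = R/(γ−1) = 24.5 J/(mol·K).
ΔU = 3.11×24.5×(676−541) = 10300 J.

10300 J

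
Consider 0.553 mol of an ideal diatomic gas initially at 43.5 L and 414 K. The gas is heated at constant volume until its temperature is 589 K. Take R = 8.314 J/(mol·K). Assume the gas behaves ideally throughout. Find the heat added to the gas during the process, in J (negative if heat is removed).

P₁ = nRT₁/V₁ = 0.553×8.314×414/43.5 = 43.8 kPa.
Isochoric: V stays 43.5 L; P/T = const ⇒ T₂ = 589 K, P₂ = 62.3 kPa.
W = 0 (no volume change).
ΔU = nCvΔT = 0.553×20.8×(589−414) = 2010 J.
Q = ΔU = 2010 J.

2010 J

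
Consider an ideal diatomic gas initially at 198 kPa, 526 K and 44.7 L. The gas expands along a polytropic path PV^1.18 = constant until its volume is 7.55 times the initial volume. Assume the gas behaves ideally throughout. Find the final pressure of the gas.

Polytropic n=1.18: T₂ = T₁(V₁/V₂)^(n−1) = 526×(0.132)^0.18 = 366 K; P₂ = P₁(V₁/V₂)^n = 18.2 kPa.

18.2 kPa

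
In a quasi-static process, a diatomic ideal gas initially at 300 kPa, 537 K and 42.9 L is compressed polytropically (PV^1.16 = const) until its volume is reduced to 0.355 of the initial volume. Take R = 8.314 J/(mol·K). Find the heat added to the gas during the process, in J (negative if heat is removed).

-8700 J

n = P₁V₁/(RT₁) = 300×42.9/(8.314×537) = 2.88 mol.
Polytropic n=1.16: T₂ = T₁(V₁/V₂)^(n−1) = 537×(2.82)^0.16 = 634 K; P₂ = P₁(V₁/V₂)^n = 997 kPa.
W = (P₁V₁−P₂V₂)/(n−1) = (300×42.9−997×15.2)/0.16 = -14500 J.
ΔU = nCvΔT = 2.88×20.8×(634−537) = 5800 J.
Q = ΔU + W = -8700 J.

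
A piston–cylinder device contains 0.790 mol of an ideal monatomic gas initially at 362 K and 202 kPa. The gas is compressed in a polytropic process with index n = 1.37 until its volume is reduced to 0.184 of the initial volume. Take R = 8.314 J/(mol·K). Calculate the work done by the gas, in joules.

V₁ = nRT₁/P₁ = 0.790×8.314×362/202 = 11.8 L.
Polytropic n=1.37: T₂ = T₁(V₁/V₂)^(n−1) = 362×(5.43)^0.37 = 677 K; P₂ = P₁(V₁/V₂)^n = 2050 kPa.
W = (P₁V₁−P₂V₂)/(n−1) = (202×11.8−2050×2.17)/0.37 = -5600 J.

-5600 J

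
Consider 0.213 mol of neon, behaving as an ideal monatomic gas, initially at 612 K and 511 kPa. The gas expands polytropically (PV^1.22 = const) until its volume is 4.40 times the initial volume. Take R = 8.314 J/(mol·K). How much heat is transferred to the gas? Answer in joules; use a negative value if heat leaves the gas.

V₁ = nRT₁/P₁ = 0.213×8.314×612/511 = 2.12 L.
Polytropic n=1.22: T₂ = T₁(V₁/V₂)^(n−1) = 612×(0.227)^0.22 = 442 K; P₂ = P₁(V₁/V₂)^n = 83.8 kPa.
W = (P₁V₁−P₂V₂)/(n−1) = (511×2.12−83.8×9.33)/0.22 = 1370 J.
ΔU = nCvΔT = 0.213×12.5×(442−612) = -452 J.
Q = ΔU + W = 918 J.

918 J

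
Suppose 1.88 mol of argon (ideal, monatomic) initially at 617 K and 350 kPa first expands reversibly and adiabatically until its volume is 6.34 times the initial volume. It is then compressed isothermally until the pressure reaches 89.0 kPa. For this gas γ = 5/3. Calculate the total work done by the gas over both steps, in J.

5430 J

V₁ = nRT₁/P₁ = 1.88×8.314×617/350 = 27.6 L.
Step 1 — Adiabatic: TV^(γ−1) = const ⇒ T₂ = 617×(0.158)^0.667 = 180 K; PV^γ = const ⇒ P₂ = 16.1 kPa.
ΔU = nCvΔT = 1.88×12.5×(180−617) = -10200 J.
Q = 0 for an adiabatic process, so W = −ΔU = 10200 J.
State after step 1: P = 16.1 kPa, V = 175 L, T = 180 K.
Step 2 — Isothermal: T stays 180 K; PV = const ⇒ V₂ = 31.6 L, P₂ = 89.0 kPa.
ΔU = 0 (ideal gas, T constant).
W = nRT ln(V₂/V₁) = 1.88×8.314×180×ln(0.181) = -4810 J.
Q = ΔU + W = -4810 J.
Net over both steps: W = 5430 J, Q = -4810 J, ΔU = -10200 J.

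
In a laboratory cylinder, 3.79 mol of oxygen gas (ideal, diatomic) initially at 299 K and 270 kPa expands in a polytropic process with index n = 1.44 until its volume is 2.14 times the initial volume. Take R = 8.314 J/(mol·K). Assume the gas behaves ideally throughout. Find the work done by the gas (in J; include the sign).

V₁ = nRT₁/P₁ = 3.79×8.314×299/270 = 34.9 L.
Polytropic n=1.44: T₂ = T₁(V₁/V₂)^(n−1) = 299×(0.467)^0.44 = 214 K; P₂ = P₁(V₁/V₂)^n = 90.3 kPa.
W = (P₁V₁−P₂V₂)/(n−1) = (270×34.9−90.3×74.7)/0.44 = 6090 J.

6090 J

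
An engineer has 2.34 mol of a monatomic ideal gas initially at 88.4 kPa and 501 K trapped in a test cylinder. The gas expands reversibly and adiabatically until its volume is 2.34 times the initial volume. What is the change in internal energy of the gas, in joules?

V₁ = nRT₁/P₁ = 2.34×8.314×501/88.4 = 110 L.
Adiabatic: TV^(γ−1) = const ⇒ T₂ = 501×(0.427)^0.667 = 284 K; PV^γ = const ⇒ P₂ = 21.4 kPa.
For an ideal gas ΔU = nCvΔT with Cv = (3/2)R = 12.5 J/(mol·K).
ΔU = 2.34×12.5×(284−501) = -6330 J.

-6330 J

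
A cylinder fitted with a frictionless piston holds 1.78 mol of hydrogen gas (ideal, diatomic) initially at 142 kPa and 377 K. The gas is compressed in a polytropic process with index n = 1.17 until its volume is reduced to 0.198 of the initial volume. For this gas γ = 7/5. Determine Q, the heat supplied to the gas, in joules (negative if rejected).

-5980 J

V₁ = nRT₁/P₁ = 1.78×8.314×377/142 = 39.3 L.
Polytropic n=1.17: T₂ = T₁(V₁/V₂)^(n−1) = 377×(5.05)^0.17 = 496 K; P₂ = P₁(V₁/V₂)^n = 944 kPa.
W = (P₁V₁−P₂V₂)/(n−1) = (142×39.3−944×7.78)/0.17 = -10400 J.
ΔU = nCvΔT = 1.78×20.8×(496−377) = 4420 J.
Q = ΔU + W = -5980 J.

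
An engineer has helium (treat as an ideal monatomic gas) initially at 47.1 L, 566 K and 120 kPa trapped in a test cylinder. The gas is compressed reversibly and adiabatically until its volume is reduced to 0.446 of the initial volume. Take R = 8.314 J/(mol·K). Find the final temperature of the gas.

970 K

Adiabatic: TV^(γ−1) = const ⇒ T₂ = 566×(2.24)^0.667 = 970 K; PV^γ = const ⇒ P₂ = 461 kPa.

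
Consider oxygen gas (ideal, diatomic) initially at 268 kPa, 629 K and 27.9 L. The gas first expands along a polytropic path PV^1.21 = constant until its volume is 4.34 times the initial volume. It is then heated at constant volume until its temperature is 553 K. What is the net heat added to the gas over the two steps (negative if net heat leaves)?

7190 J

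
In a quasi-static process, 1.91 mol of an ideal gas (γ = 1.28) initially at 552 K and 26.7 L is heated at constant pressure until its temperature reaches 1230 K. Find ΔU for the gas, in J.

38500 J

P₁ = nRT₁/V₁ = 1.91×8.314×552/26.7 = 328 kPa.
Isobaric: P stays 328 kPa; V/T = const ⇒ T₂ = 1230 K, V₂ = 59.5 L.
For an ideal gas ΔU = nCvΔT with Cv = R/(γ−1) = 29.7 J/(mol·K).
ΔU = 1.91×29.7×(1230−552) = 38500 J.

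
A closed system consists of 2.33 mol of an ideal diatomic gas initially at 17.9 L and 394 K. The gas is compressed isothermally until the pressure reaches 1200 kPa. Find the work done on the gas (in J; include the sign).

P₁ = nRT₁/V₁ = 2.33×8.314×394/17.9 = 426 kPa.
Isothermal: T stays 394 K; PV = const ⇒ V₂ = 6.36 L, P₂ = 1200 kPa.
W = nRT ln(V₂/V₁) = 2.33×8.314×394×ln(0.355) = -7900 J.
Work done on the gas = −W_by = 7900 J.

7900 J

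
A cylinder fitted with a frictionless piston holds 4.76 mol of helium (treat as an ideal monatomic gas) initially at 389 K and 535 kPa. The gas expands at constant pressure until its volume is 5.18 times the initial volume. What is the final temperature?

2020 K

V₁ = nRT₁/P₁ = 4.76×8.314×389/535 = 28.8 L.
Isobaric: P stays 535 kPa; V/T = const ⇒ T₂ = 2020 K, V₂ = 149 L.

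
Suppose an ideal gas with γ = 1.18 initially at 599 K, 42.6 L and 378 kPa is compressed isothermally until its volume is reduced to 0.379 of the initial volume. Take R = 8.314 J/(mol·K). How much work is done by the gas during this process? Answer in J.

-15600 J

n = P₁V₁/(RT₁) = 378×42.6/(8.314×599) = 3.23 mol.
Isothermal: T stays 599 K; PV = const ⇒ V₂ = 16.1 L, P₂ = 997 kPa.
W = nRT ln(V₂/V₁) = 3.23×8.314×599×ln(0.379) = -15600 J.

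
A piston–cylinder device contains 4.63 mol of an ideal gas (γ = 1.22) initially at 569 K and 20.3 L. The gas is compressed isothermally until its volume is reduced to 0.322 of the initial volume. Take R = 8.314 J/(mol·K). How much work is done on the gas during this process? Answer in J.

P₁ = nRT₁/V₁ = 4.63×8.314×569/20.3 = 1080 kPa.
Isothermal: T stays 569 K; PV = const ⇒ V₂ = 6.54 L, P₂ = 3350 kPa.
W = nRT ln(V₂/V₁) = 4.63×8.314×569×ln(0.322) = -24800 J.
Work done on the gas = −W_by = 24800 J.

24800 J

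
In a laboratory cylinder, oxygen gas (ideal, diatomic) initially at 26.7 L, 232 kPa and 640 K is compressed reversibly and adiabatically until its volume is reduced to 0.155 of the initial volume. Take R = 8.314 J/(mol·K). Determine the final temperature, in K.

1350 K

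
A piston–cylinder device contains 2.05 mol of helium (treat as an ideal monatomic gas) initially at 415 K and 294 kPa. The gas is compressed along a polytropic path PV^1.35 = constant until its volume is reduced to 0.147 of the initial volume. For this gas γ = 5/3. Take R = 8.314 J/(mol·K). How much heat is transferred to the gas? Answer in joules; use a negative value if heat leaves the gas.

-9180 J

V₁ = nRT₁/P₁ = 2.05×8.314×415/294 = 24.1 L.
Polytropic n=1.35: T₂ = T₁(V₁/V₂)^(n−1) = 415×(6.80)^0.35 = 812 K; P₂ = P₁(V₁/V₂)^n = 3910 kPa.
W = (P₁V₁−P₂V₂)/(n−1) = (294×24.1−3910×3.54)/0.35 = -19300 J.
ΔU = nCvΔT = 2.05×12.5×(812−415) = 10100 J.
Q = ΔU + W = -9180 J.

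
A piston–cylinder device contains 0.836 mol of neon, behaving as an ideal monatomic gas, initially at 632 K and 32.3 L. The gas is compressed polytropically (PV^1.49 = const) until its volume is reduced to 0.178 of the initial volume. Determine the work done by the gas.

-11900 J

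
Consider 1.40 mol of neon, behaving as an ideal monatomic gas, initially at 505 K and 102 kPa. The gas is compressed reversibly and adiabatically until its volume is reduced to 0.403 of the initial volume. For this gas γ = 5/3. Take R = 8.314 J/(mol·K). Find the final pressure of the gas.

464 kPa

V₁ = nRT₁/P₁ = 1.40×8.314×505/102 = 57.6 L.
Adiabatic: TV^(γ−1) = const ⇒ T₂ = 505×(2.48)^0.667 = 926 K; PV^γ = const ⇒ P₂ = 464 kPa.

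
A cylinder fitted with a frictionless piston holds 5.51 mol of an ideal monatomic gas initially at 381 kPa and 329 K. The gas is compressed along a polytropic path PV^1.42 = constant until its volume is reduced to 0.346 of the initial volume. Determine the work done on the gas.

20200 J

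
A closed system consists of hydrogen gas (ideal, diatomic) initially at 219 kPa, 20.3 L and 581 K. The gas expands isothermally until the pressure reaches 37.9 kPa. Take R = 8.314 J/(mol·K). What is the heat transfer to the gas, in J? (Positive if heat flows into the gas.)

n = P₁V₁/(RT₁) = 219×20.3/(8.314×581) = 0.920 mol.
Isothermal: T stays 581 K; PV = const ⇒ V₂ = 117 L, P₂ = 37.9 kPa.
ΔU = 0 (ideal gas, T constant).
W = nRT ln(V₂/V₁) = 0.920×8.314×581×ln(5.78) = 7800 J.
Q = ΔU + W = 7800 J.

7800 J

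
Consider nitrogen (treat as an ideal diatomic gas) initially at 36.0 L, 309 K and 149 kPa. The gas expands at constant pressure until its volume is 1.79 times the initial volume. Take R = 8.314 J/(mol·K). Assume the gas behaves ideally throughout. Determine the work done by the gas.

4240 J

n = P₁V₁/(RT₁) = 149×36.0/(8.314×309) = 2.09 mol.
Isobaric: P stays 149 kPa; V/T = const ⇒ T₂ = 553 K, V₂ = 64.4 L.
W = PΔV = 149×(64.4−36.0) kPa·L = 4240 J.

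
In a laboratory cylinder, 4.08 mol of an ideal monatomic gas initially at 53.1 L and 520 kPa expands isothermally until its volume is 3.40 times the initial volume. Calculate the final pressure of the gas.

T₁ = P₁V₁/(nR) = 520×53.1/(4.08×8.314) = 814 K.
Isothermal: T stays 814 K; PV = const ⇒ V₂ = 181 L, P₂ = 153 kPa.

153 kPa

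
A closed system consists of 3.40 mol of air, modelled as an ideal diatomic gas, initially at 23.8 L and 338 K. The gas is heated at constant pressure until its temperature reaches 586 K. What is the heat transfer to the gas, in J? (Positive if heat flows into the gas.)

24500 J

P₁ = nRT₁/V₁ = 3.40×8.314×338/23.8 = 401 kPa.
Isobaric: P stays 401 kPa; V/T = const ⇒ T₂ = 586 K, V₂ = 41.3 L.
W = PΔV = 401×(41.3−23.8) kPa·L = 7010 J.
ΔU = nCvΔT = 3.40×20.8×(586−338) = 17500 J.
Q = ΔU + W = nCpΔT = 24500 J.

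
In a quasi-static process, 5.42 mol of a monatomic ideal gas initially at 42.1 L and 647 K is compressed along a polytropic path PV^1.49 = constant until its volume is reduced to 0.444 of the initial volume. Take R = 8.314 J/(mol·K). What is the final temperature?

P₁ = nRT₁/V₁ = 5.42×8.314×647/42.1 = 693 kPa.
Polytropic n=1.49: T₂ = T₁(V₁/V₂)^(n−1) = 647×(2.25)^0.49 = 963 K; P₂ = P₁(V₁/V₂)^n = 2320 kPa.

963 K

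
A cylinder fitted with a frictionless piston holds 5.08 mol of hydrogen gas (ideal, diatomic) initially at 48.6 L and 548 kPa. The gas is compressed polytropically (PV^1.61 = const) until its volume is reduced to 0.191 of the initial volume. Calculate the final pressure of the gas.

T₁ = P₁V₁/(nR) = 548×48.6/(5.08×8.314) = 631 K.
Polytropic n=1.61: T₂ = T₁(V₁/V₂)^(n−1) = 631×(5.24)^0.61 = 1730 K; P₂ = P₁(V₁/V₂)^n = 7880 kPa.

7880 kPa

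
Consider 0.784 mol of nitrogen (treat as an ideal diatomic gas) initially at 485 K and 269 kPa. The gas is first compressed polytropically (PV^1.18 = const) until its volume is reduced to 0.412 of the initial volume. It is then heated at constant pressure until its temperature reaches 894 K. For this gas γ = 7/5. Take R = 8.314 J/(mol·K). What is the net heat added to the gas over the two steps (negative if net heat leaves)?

5740 J

V₁ = nRT₁/P₁ = 0.784×8.314×485/269 = 11.8 L.
Step 1 — Polytropic n=1.18: T₂ = T₁(V₁/V₂)^(n−1) = 485×(2.43)^0.18 = 569 K; P₂ = P₁(V₁/V₂)^n = 766 kPa.
W = (P₁V₁−P₂V₂)/(n−1) = (269×11.8−766×4.84)/0.18 = -3040 J.
ΔU = nCvΔT = 0.784×20.8×(569−485) = 1370 J.
Q = ΔU + W = -1670 J.
State after step 1: P = 766 kPa, V = 4.84 L, T = 569 K.
Step 2 — Isobaric: P stays 766 kPa; V/T = const ⇒ T₂ = 894 K, V₂ = 7.61 L.
W = PΔV = 766×(7.61−4.84) kPa·L = 2120 J.
ΔU = nCvΔT = 0.784×20.8×(894−569) = 5300 J.
Q = ΔU + W = nCpΔT = 7420 J.
Net over both steps: W = -920 J, Q = 5740 J, ΔU = 6660 J.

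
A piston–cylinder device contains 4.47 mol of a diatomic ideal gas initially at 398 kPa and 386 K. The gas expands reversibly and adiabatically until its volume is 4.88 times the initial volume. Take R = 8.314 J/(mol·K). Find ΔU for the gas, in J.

V₁ = nRT₁/P₁ = 4.47×8.314×386/398 = 36.0 L.
Adiabatic: TV^(γ−1) = const ⇒ T₂ = 386×(0.205)^0.400 = 205 K; PV^γ = const ⇒ P₂ = 43.3 kPa.
For an ideal gas ΔU = nCvΔT with Cv = (5/2)R = 20.8 J/(mol·K).
ΔU = 4.47×20.8×(205−386) = -16800 J.

-16800 J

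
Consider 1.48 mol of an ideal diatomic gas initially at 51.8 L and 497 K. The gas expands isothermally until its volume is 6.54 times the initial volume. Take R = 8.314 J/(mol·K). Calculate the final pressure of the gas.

18.1 kPa

P₁ = nRT₁/V₁ = 1.48×8.314×497/51.8 = 118 kPa.
Isothermal: T stays 497 K; PV = const ⇒ V₂ = 339 L, P₂ = 18.1 kPa.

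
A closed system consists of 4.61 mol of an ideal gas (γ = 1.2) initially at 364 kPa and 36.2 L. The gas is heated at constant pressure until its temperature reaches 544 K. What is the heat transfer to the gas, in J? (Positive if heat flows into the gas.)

T₁ = P₁V₁/(nR) = 364×36.2/(4.61×8.314) = 344 K.
Isobaric: P stays 364 kPa; V/T = const ⇒ T₂ = 544 K, V₂ = 57.3 L.
W = PΔV = 364×(57.3−36.2) kPa·L = 7670 J.
ΔU = nCvΔT = 4.61×41.6×(544−344) = 38400 J.
Q = ΔU + W = nCpΔT = 46000 J.

46000 J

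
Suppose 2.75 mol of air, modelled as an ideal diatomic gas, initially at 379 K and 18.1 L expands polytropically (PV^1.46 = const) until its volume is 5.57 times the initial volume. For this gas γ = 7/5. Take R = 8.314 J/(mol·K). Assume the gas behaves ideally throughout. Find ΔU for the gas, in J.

-11800 J

P₁ = nRT₁/V₁ = 2.75×8.314×379/18.1 = 479 kPa.
Polytropic n=1.46: T₂ = T₁(V₁/V₂)^(n−1) = 379×(0.180)^0.46 = 172 K; P₂ = P₁(V₁/V₂)^n = 39.0 kPa.
For an ideal gas ΔU = nCvΔT with Cv = (5/2)R = 20.8 J/(mol·K).
ΔU = 2.75×20.8×(172−379) = -11800 J.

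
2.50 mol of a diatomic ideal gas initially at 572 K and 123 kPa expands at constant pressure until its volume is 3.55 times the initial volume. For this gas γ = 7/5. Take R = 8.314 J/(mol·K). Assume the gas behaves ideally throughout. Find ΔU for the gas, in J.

V₁ = nRT₁/P₁ = 2.50×8.314×572/123 = 96.7 L.
Isobaric: P stays 123 kPa; V/T = const ⇒ T₂ = 2030 K, V₂ = 343 L.
For an ideal gas ΔU = nCvΔT with Cv = (5/2)R = 20.8 J/(mol·K).
ΔU = 2.50×20.8×(2030−572) = 75800 J.

75800 J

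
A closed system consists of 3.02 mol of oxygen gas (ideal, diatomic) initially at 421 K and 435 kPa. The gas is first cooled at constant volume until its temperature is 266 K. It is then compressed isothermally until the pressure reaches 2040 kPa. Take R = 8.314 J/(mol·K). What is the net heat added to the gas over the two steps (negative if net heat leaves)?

-23100 J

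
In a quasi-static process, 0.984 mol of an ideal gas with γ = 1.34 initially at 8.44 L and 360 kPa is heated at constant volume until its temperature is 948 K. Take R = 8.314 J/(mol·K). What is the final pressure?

919 kPa

T₁ = P₁V₁/(nR) = 360×8.44/(0.984×8.314) = 371 K.
Isochoric: V stays 8.44 L; P/T = const ⇒ T₂ = 948 K, P₂ = 919 kPa.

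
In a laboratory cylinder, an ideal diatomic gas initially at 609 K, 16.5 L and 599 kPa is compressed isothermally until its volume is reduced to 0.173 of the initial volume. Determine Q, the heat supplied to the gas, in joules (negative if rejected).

n = P₁V₁/(RT₁) = 599×16.5/(8.314×609) = 1.95 mol.
Isothermal: T stays 609 K; PV = const ⇒ V₂ = 2.85 L, P₂ = 3460 kPa.
ΔU = 0 (ideal gas, T constant).
W = nRT ln(V₂/V₁) = 1.95×8.314×609×ln(0.173) = -17300 J.
Q = ΔU + W = -17300 J.

-17300 J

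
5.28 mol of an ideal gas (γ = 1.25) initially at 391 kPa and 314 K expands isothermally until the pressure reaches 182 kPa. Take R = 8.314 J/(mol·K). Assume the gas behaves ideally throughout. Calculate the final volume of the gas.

V₁ = nRT₁/P₁ = 5.28×8.314×314/391 = 35.3 L.
Isothermal: T stays 314 K; PV = const ⇒ V₂ = 75.7 L, P₂ = 182 kPa.

75.7 L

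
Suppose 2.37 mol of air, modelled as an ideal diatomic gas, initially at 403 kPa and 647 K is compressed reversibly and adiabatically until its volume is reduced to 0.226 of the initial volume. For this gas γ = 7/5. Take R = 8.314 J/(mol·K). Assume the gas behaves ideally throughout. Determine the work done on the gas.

V₁ = nRT₁/P₁ = 2.37×8.314×647/403 = 31.6 L.
Adiabatic: TV^(γ−1) = const ⇒ T₂ = 647×(4.42)^0.400 = 1170 K; PV^γ = const ⇒ P₂ = 3230 kPa.
ΔU = nCvΔT = 2.37×20.8×(1170−647) = 25900 J.
Q = 0 for an adiabatic process, so W = −ΔU = -25900 J.
Work done on the gas = −W_by = 25900 J.

25900 J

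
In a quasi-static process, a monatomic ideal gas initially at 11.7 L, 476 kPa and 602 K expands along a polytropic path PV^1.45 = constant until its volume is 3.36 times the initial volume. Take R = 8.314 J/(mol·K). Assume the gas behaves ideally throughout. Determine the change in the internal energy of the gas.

n = P₁V₁/(RT₁) = 476×11.7/(8.314×602) = 1.11 mol.
Polytropic n=1.45: T₂ = T₁(V₁/V₂)^(n−1) = 602×(0.298)^0.45 = 349 K; P₂ = P₁(V₁/V₂)^n = 82.1 kPa.
For an ideal gas ΔU = nCvΔT with Cv = (3/2)R = 12.5 J/(mol·K).
ΔU = 1.11×12.5×(349−602) = -3510 J.

-3510 J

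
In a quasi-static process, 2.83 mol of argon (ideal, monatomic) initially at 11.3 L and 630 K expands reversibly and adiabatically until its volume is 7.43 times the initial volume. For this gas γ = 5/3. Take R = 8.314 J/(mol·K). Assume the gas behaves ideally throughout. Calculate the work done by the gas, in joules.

16400 J

P₁ = nRT₁/V₁ = 2.83×8.314×630/11.3 = 1310 kPa.
Adiabatic: TV^(γ−1) = const ⇒ T₂ = 630×(0.135)^0.667 = 165 K; PV^γ = const ⇒ P₂ = 46.4 kPa.
ΔU = nCvΔT = 2.83×12.5×(165−630) = -16400 J.
Q = 0 for an adiabatic process, so W = −ΔU = 16400 J.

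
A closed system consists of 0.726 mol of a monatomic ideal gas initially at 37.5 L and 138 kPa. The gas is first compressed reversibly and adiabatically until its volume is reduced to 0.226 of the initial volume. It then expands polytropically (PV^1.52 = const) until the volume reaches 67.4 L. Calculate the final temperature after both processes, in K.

T₁ = P₁V₁/(nR) = 138×37.5/(0.726×8.314) = 857 K.
Step 1 — Adiabatic: TV^(γ−1) = const ⇒ T₂ = 857×(4.42)^0.667 = 2310 K; PV^γ = const ⇒ P₂ = 1650 kPa.
ΔU = nCvΔT = 0.726×12.5×(2310−857) = 13200 J.
Q = 0 for an adiabatic process, so W = −ΔU = -13200 J.
State after step 1: P = 1650 kPa, V = 8.47 L, T = 2310 K.
Step 2 — Polytropic n=1.52: T₂ = T₁(V₁/V₂)^(n−1) = 2310×(0.126)^0.52 = 786 K; P₂ = P₁(V₁/V₂)^n = 70.4 kPa.
W = (P₁V₁−P₂V₂)/(n−1) = (1650×8.47−70.4×67.4)/0.52 = 17700 J.
ΔU = nCvΔT = 0.726×12.5×(786−2310) = -13800 J.
Q = ΔU + W = 3890 J.
Net over both steps: W = 4540 J, Q = 3890 J, ΔU = -645 J.

786 K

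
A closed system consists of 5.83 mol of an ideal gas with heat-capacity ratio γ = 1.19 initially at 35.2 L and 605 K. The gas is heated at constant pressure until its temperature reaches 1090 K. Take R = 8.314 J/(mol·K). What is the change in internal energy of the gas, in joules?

P₁ = nRT₁/V₁ = 5.83×8.314×605/35.2 = 833 kPa.
Isobaric: P stays 833 kPa; V/T = const ⇒ T₂ = 1090 K, V₂ = 63.4 L.
For an ideal gas ΔU = nCvΔT with Cv = R/(γ−1) = 43.8 J/(mol·K).
ΔU = 5.83×43.8×(1090−605) = 124000 J.

124000 J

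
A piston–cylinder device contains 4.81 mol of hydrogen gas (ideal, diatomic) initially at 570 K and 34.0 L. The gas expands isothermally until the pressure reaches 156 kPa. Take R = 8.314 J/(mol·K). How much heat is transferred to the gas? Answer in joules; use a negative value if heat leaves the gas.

33200 J

P₁ = nRT₁/V₁ = 4.81×8.314×570/34.0 = 670 kPa.
Isothermal: T stays 570 K; PV = const ⇒ V₂ = 146 L, P₂ = 156 kPa.
ΔU = 0 (ideal gas, T constant).
W = nRT ln(V₂/V₁) = 4.81×8.314×570×ln(4.30) = 33200 J.
Q = ΔU + W = 33200 J.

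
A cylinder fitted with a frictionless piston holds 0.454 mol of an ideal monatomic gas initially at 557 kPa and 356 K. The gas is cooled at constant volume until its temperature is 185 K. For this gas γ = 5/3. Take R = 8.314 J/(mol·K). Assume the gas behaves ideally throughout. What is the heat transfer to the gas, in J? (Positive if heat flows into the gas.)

-968 J

V₁ = nRT₁/P₁ = 0.454×8.314×356/557 = 2.41 L.
Isochoric: V stays 2.41 L; P/T = const ⇒ T₂ = 185 K, P₂ = 289 kPa.
W = 0 (no volume change).
ΔU = nCvΔT = 0.454×12.5×(185−356) = -968 J.
Q = ΔU = -968 J.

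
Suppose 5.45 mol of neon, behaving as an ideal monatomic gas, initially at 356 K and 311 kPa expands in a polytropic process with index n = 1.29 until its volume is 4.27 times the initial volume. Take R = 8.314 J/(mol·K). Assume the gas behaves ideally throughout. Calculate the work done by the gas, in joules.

19100 J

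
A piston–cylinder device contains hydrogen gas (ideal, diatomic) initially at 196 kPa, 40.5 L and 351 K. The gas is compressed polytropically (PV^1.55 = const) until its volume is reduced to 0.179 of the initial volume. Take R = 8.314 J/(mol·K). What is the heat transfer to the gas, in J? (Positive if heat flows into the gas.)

n = P₁V₁/(RT₁) = 196×40.5/(8.314×351) = 2.72 mol.
Polytropic n=1.55: T₂ = T₁(V₁/V₂)^(n−1) = 351×(5.59)^0.55 = 904 K; P₂ = P₁(V₁/V₂)^n = 2820 kPa.
W = (P₁V₁−P₂V₂)/(n−1) = (196×40.5−2820×7.25)/0.55 = -22700 J.
ΔU = nCvΔT = 2.72×20.8×(904−351) = 31300 J.
Q = ΔU + W = 8530 J.

8530 J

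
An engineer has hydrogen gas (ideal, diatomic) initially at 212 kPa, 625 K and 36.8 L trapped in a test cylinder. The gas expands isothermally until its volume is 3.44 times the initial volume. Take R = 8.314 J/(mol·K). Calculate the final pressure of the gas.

Isothermal: T stays 625 K; PV = const ⇒ V₂ = 127 L, P₂ = 61.6 kPa.

61.6 kPa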